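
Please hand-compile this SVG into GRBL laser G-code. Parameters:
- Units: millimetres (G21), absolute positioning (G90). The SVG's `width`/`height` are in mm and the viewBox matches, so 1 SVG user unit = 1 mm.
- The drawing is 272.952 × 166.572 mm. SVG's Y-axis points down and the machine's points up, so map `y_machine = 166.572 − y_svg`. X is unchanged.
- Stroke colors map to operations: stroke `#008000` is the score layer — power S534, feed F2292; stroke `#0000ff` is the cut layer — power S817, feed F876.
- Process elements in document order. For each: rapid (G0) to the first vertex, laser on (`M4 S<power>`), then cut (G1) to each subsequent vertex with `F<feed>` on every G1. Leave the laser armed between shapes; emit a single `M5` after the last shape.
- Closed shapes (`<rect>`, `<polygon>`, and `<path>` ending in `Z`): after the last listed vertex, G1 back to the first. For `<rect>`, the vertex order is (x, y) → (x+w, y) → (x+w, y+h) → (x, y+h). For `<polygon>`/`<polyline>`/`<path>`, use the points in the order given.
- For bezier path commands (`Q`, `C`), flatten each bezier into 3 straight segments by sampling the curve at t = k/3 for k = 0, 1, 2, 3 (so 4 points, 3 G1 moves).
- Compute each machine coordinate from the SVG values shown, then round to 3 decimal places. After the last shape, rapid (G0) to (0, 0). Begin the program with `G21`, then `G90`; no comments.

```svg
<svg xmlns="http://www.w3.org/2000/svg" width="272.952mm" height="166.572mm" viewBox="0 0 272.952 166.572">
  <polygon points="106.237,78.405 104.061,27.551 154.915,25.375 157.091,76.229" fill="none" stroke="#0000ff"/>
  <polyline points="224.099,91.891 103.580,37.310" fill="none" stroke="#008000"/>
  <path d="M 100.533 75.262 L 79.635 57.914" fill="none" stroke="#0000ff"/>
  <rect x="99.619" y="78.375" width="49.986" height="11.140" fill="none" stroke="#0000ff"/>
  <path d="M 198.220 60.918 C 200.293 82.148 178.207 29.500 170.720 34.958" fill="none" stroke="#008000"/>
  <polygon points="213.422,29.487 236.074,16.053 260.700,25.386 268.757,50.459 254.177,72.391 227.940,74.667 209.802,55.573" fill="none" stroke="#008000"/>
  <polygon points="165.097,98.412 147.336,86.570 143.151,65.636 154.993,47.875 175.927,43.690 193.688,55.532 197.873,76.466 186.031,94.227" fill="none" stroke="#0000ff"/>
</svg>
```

viewBox `0 0 272.952 166.572` with mm width/height → 1 unit = 1 mm. Flip: y_m = 166.572 − y_svg.

**Shape 1** — `<polygon>` regular polygon, stroke `#0000ff` → cut (S817, F876). Machine vertices: (106.237,88.167) → (104.061,139.021) → (154.915,141.197) → (157.091,90.343) → (106.237,88.167). Closed: final G1 returns to the first vertex.

**Shape 2** — `<polyline>` line segment, stroke `#008000` → score (S534, F2292). Machine vertices: (224.099,74.681) → (103.580,129.262). Open path.

**Shape 3** — `<path>` line segment, stroke `#0000ff` → cut (S817, F876). Machine vertices: (100.533,91.310) → (79.635,108.658). Open path.

**Shape 4** — `<rect>` rectangle, stroke `#0000ff` → cut (S817, F876). Machine vertices: (99.619,88.197) → (149.605,88.197) → (149.605,77.057) → (99.619,77.057) → (99.619,88.197). Closed: final G1 returns to the first vertex.

**Shape 5** — `<path>` cubic bezier, stroke `#008000` → score (S534, F2292). Control points (SVG): P0=(198.220,60.918), P1=(200.293,82.148), P2=(178.207,29.500), P3=(170.720,34.958); sampled at t=k/3. Machine vertices: (198.220,105.654) → (193.675,104.162) → (181.638,122.592) → (170.720,131.614). Open path.

**Shape 6** — `<polygon>` regular polygon, stroke `#008000` → score (S534, F2292). Machine vertices: (213.422,137.085) → (236.074,150.519) → (260.700,141.186) → (268.757,116.113) → (254.177,94.181) → (227.940,91.905) → (209.802,110.999) → (213.422,137.085). Closed: final G1 returns to the first vertex.

**Shape 7** — `<polygon>` regular polygon, stroke `#0000ff` → cut (S817, F876). Machine vertices: (165.097,68.160) → (147.336,80.002) → (143.151,100.936) → (154.993,118.697) → (175.927,122.882) → (193.688,111.040) → (197.873,90.106) → (186.031,72.345) → (165.097,68.160). Closed: final G1 returns to the first vertex.

G21
G90
G0 X106.237 Y88.167
M4 S817
G1 X104.061 Y139.021 F876
G1 X154.915 Y141.197 F876
G1 X157.091 Y90.343 F876
G1 X106.237 Y88.167 F876
G0 X224.099 Y74.681
M4 S534
G1 X103.580 Y129.262 F2292
G0 X100.533 Y91.310
M4 S817
G1 X79.635 Y108.658 F876
G0 X99.619 Y88.197
M4 S817
G1 X149.605 Y88.197 F876
G1 X149.605 Y77.057 F876
G1 X99.619 Y77.057 F876
G1 X99.619 Y88.197 F876
G0 X198.220 Y105.654
M4 S534
G1 X193.675 Y104.162 F2292
G1 X181.638 Y122.592 F2292
G1 X170.720 Y131.614 F2292
G0 X213.422 Y137.085
M4 S534
G1 X236.074 Y150.519 F2292
G1 X260.700 Y141.186 F2292
G1 X268.757 Y116.113 F2292
G1 X254.177 Y94.181 F2292
G1 X227.940 Y91.905 F2292
G1 X209.802 Y110.999 F2292
G1 X213.422 Y137.085 F2292
G0 X165.097 Y68.160
M4 S817
G1 X147.336 Y80.002 F876
G1 X143.151 Y100.936 F876
G1 X154.993 Y118.697 F876
G1 X175.927 Y122.882 F876
G1 X193.688 Y111.040 F876
G1 X197.873 Y90.106 F876
G1 X186.031 Y72.345 F876
G1 X165.097 Y68.160 F876
M5
G0 X0.000 Y0.000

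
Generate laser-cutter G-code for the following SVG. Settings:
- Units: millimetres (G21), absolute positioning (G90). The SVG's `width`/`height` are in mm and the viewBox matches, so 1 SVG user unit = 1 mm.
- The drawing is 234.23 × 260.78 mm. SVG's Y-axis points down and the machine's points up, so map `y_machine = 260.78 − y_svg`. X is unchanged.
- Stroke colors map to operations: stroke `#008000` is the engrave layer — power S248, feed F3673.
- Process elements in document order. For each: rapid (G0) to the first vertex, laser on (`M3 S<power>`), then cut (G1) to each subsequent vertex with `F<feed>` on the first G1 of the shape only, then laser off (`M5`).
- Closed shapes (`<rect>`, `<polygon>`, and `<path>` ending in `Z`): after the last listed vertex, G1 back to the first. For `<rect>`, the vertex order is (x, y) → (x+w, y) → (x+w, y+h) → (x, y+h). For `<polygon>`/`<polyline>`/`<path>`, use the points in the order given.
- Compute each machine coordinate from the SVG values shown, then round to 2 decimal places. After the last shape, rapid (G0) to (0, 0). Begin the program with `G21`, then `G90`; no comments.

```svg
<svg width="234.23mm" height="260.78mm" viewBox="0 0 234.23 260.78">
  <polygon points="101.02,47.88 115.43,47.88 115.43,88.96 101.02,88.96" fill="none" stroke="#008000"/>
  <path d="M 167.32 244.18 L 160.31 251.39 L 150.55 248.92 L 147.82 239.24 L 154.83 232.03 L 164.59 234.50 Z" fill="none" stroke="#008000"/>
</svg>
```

1 u = 1 mm; y_m = 260.78 − y.

[1] `<polygon>` rectangle, #008000→engrave S248 F3673: (101.02,212.90) → (115.43,212.90) → (115.43,171.82) → (101.02,171.82) → (101.02,212.90) (closed)

[2] `<path>` regular polygon, #008000→engrave S248 F3673: (167.32,16.60) → (160.31,9.39) → (150.55,11.86) → (147.82,21.54) → (154.83,28.75) → (164.59,26.28) → (167.32,16.60) (closed)

G21
G90
G0 X101.02 Y212.90
M3 S248
G1 X115.43 Y212.90 F3673
G1 X115.43 Y171.82
G1 X101.02 Y171.82
G1 X101.02 Y212.90
M5
G0 X167.32 Y16.60
M3 S248
G1 X160.31 Y9.39 F3673
G1 X150.55 Y11.86
G1 X147.82 Y21.54
G1 X154.83 Y28.75
G1 X164.59 Y26.28
G1 X167.32 Y16.60
M5
G0 X0.00 Y0.00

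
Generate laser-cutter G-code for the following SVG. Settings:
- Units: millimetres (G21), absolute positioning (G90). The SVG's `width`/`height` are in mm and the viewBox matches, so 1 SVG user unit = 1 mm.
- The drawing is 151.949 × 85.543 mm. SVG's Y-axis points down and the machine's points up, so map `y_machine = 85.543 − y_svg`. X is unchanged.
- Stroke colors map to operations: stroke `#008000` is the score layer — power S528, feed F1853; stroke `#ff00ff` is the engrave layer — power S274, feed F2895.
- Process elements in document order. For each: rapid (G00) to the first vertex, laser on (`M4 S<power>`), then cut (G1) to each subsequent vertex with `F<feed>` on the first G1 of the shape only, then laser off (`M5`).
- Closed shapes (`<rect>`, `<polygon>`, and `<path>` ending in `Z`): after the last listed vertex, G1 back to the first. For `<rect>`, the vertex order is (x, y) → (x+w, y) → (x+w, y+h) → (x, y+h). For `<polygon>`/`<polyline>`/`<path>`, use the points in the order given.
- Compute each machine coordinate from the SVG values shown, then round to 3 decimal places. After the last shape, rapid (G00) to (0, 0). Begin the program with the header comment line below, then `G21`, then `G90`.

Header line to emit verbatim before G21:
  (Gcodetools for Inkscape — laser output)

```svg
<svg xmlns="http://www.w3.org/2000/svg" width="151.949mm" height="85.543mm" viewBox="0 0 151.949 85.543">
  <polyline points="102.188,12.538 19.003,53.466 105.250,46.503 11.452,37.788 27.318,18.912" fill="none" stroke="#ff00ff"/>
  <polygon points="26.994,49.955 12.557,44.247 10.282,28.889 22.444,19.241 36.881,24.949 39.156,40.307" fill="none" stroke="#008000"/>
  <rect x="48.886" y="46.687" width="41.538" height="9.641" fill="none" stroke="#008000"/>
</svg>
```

(Gcodetools for Inkscape — laser output)
G21
G90
G00 X102.188 Y73.005
M4 S274
G1 X19.003 Y32.077 F2895
G1 X105.250 Y39.040
G1 X11.452 Y47.755
G1 X27.318 Y66.631
M5
G00 X26.994 Y35.588
M4 S528
G1 X12.557 Y41.296 F1853
G1 X10.282 Y56.654
G1 X22.444 Y66.302
G1 X36.881 Y60.594
G1 X39.156 Y45.236
G1 X26.994 Y35.588
M5
G00 X48.886 Y38.856
M4 S528
G1 X90.424 Y38.856 F1853
G1 X90.424 Y29.215
G1 X48.886 Y29.215
G1 X48.886 Y38.856
M5
G00 X0.000 Y0.000

Since the viewBox matches the mm dimensions, user units are millimetres directly. The only transform is the Y-flip y_m = 85.543 − y_svg.

Shape 1 is a open polyline drawn with `<polyline>`. Its stroke #ff00ff means engrave at S274, F2895. After flipping Y the toolpath is (102.188,73.005) → (19.003,32.077) → (105.250,39.040) → (11.452,47.755) → (27.318,66.631).

Shape 2 is a regular polygon drawn with `<polygon>`. Its stroke #008000 means score at S528, F1853. After flipping Y the toolpath is (26.994,35.588) → (12.557,41.296) → (10.282,56.654) → (22.444,66.302) → (36.881,60.594) → (39.156,45.236) → (26.994,35.588), returning to the start.

Shape 3 is a rectangle drawn with `<rect>`. Its stroke #008000 means score at S528, F1853. After flipping Y the toolpath is (48.886,38.856) → (90.424,38.856) → (90.424,29.215) → (48.886,29.215) → (48.886,38.856), returning to the start.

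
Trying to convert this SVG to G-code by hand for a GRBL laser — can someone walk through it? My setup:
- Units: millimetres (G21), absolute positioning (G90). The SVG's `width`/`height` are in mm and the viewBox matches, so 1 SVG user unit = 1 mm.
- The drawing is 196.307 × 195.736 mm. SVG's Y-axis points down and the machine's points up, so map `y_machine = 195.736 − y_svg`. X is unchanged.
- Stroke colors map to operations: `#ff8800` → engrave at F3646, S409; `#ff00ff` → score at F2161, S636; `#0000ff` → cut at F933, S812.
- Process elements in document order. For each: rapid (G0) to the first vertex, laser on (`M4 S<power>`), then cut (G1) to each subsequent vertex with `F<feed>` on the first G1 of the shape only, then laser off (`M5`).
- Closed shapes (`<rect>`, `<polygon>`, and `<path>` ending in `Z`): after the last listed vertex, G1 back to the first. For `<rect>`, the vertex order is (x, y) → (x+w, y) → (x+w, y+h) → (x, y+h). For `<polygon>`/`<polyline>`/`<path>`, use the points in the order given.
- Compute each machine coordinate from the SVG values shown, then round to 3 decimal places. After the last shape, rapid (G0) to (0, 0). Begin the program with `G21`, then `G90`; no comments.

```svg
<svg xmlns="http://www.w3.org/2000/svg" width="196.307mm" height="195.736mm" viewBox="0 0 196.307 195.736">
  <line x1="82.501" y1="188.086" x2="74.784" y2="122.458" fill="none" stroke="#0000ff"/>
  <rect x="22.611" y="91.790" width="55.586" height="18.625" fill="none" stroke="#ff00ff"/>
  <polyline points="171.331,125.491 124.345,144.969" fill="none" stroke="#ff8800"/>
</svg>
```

G21
G90
G0 X82.501 Y7.650
M4 S812
G1 X74.784 Y73.278 F933
M5
G0 X22.611 Y103.946
M4 S636
G1 X78.197 Y103.946 F2161
G1 X78.197 Y85.321
G1 X22.611 Y85.321
G1 X22.611 Y103.946
M5
G0 X171.331 Y70.245
M4 S409
G1 X124.345 Y50.767 F3646
M5
G0 X0.000 Y0.000

Since the viewBox matches the mm dimensions, user units are millimetres directly. The only transform is the Y-flip y_m = 195.736 − y_svg.

Shape 1 is a line segment drawn with `<line>`. Its stroke #0000ff means cut at S812, F933. After flipping Y the toolpath is (82.501,7.650) → (74.784,73.278).

Shape 2 is a rectangle drawn with `<rect>`. Its stroke #ff00ff means score at S636, F2161. After flipping Y the toolpath is (22.611,103.946) → (78.197,103.946) → (78.197,85.321) → (22.611,85.321) → (22.611,103.946), returning to the start.

Shape 3 is a line segment drawn with `<polyline>`. Its stroke #ff8800 means engrave at S409, F3646. After flipping Y the toolpath is (171.331,70.245) → (124.345,50.767).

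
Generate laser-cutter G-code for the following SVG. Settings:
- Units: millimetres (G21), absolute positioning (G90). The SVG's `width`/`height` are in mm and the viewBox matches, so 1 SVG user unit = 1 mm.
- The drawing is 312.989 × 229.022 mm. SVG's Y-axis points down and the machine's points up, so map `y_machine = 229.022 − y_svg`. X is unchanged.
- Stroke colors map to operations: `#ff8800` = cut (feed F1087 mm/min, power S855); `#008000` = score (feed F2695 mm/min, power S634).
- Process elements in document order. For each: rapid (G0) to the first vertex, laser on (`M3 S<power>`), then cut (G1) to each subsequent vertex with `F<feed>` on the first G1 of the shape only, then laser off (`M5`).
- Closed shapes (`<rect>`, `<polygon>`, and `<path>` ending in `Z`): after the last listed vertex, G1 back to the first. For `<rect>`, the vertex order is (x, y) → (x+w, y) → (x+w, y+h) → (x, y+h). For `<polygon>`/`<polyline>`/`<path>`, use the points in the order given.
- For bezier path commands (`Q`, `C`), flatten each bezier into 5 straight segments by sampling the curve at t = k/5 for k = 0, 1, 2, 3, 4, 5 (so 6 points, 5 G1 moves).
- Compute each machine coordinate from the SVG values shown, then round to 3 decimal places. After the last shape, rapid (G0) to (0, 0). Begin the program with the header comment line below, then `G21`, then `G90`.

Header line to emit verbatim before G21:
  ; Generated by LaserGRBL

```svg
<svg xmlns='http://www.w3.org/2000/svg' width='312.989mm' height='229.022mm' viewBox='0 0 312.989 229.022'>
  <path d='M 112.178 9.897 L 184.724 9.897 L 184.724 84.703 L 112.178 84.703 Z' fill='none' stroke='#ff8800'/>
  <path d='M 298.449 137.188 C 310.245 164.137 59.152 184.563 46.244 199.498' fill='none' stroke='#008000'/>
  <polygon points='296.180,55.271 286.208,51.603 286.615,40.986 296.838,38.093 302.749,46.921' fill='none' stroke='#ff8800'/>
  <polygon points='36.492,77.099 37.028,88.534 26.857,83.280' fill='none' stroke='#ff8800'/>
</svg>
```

viewBox `0 0 312.989 229.022` with mm width/height → 1 unit = 1 mm. Flip: y_m = 229.022 − y_svg.

**Shape 1** — `<path>` rectangle, stroke `#ff8800` → cut (S855, F1087). Machine vertices: (112.178,219.125) → (184.724,219.125) → (184.724,144.319) → (112.178,144.319) → (112.178,219.125). Closed: final G1 returns to the first vertex.

**Shape 2** — `<path>` cubic bezier, stroke `#008000` → score (S634, F2695). Control points (SVG): P0=(298.449,137.188), P1=(310.245,164.137), P2=(59.152,184.563), P3=(46.244,199.498); sampled at t=k/5. Machine vertices: (298.449,91.834) → (277.989,76.439) → (218.486,62.560) → (143.994,50.148) → (78.562,39.152) → (46.244,29.524). Open path.

**Shape 3** — `<polygon>` regular polygon, stroke `#ff8800` → cut (S855, F1087). Machine vertices: (296.180,173.751) → (286.208,177.419) → (286.615,188.036) → (296.838,190.929) → (302.749,182.101) → (296.180,173.751). Closed: final G1 returns to the first vertex.

**Shape 4** — `<polygon>` regular polygon, stroke `#ff8800` → cut (S855, F1087). Machine vertices: (36.492,151.923) → (37.028,140.488) → (26.857,145.742) → (36.492,151.923). Closed: final G1 returns to the first vertex.

; Generated by LaserGRBL
G21
G90
G0 X112.178 Y219.125
M3 S855
G1 X184.724 Y219.125 F1087
G1 X184.724 Y144.319
G1 X112.178 Y144.319
G1 X112.178 Y219.125
M5
G0 X298.449 Y91.834
M3 S634
G1 X277.989 Y76.439 F2695
G1 X218.486 Y62.560
G1 X143.994 Y50.148
G1 X78.562 Y39.152
G1 X46.244 Y29.524
M5
G0 X296.180 Y173.751
M3 S855
G1 X286.208 Y177.419 F1087
G1 X286.615 Y188.036
G1 X296.838 Y190.929
G1 X302.749 Y182.101
G1 X296.180 Y173.751
M5
G0 X36.492 Y151.923
M3 S855
G1 X37.028 Y140.488 F1087
G1 X26.857 Y145.742
G1 X36.492 Y151.923
M5
G0 X0.000 Y0.000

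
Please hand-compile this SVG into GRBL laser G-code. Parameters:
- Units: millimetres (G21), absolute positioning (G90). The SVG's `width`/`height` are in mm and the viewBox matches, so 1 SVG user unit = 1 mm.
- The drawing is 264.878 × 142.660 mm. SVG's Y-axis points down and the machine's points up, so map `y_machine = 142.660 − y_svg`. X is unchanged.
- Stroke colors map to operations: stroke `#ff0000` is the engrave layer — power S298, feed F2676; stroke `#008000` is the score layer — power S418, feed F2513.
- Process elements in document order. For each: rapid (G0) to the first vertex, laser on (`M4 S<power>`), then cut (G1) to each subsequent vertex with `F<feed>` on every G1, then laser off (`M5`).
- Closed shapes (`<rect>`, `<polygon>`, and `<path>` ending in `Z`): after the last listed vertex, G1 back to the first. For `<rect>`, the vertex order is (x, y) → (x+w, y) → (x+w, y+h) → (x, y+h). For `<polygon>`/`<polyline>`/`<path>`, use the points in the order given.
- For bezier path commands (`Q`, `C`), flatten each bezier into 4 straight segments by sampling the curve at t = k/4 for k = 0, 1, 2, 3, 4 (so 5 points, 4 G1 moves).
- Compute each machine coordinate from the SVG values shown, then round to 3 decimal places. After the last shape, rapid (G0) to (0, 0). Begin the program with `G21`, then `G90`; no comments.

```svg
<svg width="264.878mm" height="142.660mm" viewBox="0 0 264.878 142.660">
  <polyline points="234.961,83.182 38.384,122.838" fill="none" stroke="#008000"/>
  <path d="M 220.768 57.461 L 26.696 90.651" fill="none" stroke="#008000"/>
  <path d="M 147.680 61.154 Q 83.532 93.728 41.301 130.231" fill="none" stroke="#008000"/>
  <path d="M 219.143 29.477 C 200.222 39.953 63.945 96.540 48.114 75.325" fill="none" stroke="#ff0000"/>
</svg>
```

G21
G90
G0 X234.961 Y59.478
M4 S418
G1 X38.384 Y19.822 F2513
M5
G0 X220.768 Y85.199
M4 S418
G1 X26.696 Y52.009 F2513
M5
G0 X147.680 Y81.506
M4 S418
G1 X116.976 Y64.973 F2513
G1 X89.011 Y47.950 F2513
G1 X63.786 Y30.435 F2513
G1 X41.301 Y12.429 F2513
M5
G0 X219.143 Y113.183
M4 S298
G1 X186.664 Y98.616 F2676
G1 X132.470 Y78.375 F2676
G1 X78.855 Y64.075 F2676
G1 X48.114 Y67.335 F2676
M5
G0 X0.000 Y0.000

Since the viewBox matches the mm dimensions, user units are millimetres directly. The only transform is the Y-flip y_m = 142.660 − y_svg.

Shape 1 is a line segment drawn with `<polyline>`. Its stroke #008000 means score at S418, F2513. After flipping Y the toolpath is (234.961,59.478) → (38.384,19.822).

Shape 2 is a line segment drawn with `<path>`. Its stroke #008000 means score at S418, F2513. After flipping Y the toolpath is (220.768,85.199) → (26.696,52.009).

Shape 3 is a quadratic bezier drawn with `<path>`. Its stroke #008000 means score at S418, F2513. After flipping Y the toolpath is (147.680,81.506) → (116.976,64.973) → (89.011,47.950) → (63.786,30.435) → (41.301,12.429).

Shape 4 is a cubic bezier drawn with `<path>`. Its stroke #ff0000 means engrave at S298, F2676. After flipping Y the toolpath is (219.143,113.183) → (186.664,98.616) → (132.470,78.375) → (78.855,64.075) → (48.114,67.335).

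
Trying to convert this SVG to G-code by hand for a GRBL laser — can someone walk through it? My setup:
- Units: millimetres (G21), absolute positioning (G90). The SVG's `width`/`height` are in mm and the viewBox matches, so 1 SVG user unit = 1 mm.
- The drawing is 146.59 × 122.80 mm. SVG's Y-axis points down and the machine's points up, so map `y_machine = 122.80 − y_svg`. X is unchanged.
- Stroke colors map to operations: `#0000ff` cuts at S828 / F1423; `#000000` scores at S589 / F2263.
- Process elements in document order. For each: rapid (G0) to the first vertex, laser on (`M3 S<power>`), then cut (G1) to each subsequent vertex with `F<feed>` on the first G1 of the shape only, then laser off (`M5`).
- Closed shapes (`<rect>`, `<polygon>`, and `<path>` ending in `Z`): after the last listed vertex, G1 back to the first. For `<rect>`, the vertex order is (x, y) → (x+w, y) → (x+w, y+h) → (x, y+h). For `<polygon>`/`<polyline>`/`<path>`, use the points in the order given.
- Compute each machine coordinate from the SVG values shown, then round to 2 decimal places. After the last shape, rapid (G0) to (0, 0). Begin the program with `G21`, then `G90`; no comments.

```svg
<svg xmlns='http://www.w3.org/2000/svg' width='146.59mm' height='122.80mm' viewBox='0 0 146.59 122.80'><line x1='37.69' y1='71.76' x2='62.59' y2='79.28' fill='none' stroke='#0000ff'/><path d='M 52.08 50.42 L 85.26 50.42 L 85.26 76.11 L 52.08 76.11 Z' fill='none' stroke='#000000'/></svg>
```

G21
G90
G0 X37.69 Y51.04
M3 S828
G1 X62.59 Y43.52 F1423
M5
G0 X52.08 Y72.38
M3 S589
G1 X85.26 Y72.38 F2263
G1 X85.26 Y46.69
G1 X52.08 Y46.69
G1 X52.08 Y72.38
M5
G0 X0.00 Y0.00

Since the viewBox matches the mm dimensions, user units are millimetres directly. The only transform is the Y-flip y_m = 122.80 − y_svg.

Shape 1 is a line segment drawn with `<line>`. Its stroke #0000ff means cut at S828, F1423. After flipping Y the toolpath is (37.69,51.04) → (62.59,43.52).

Shape 2 is a rectangle drawn with `<path>`. Its stroke #000000 means score at S589, F2263. After flipping Y the toolpath is (52.08,72.38) → (85.26,72.38) → (85.26,46.69) → (52.08,46.69) → (52.08,72.38), returning to the start.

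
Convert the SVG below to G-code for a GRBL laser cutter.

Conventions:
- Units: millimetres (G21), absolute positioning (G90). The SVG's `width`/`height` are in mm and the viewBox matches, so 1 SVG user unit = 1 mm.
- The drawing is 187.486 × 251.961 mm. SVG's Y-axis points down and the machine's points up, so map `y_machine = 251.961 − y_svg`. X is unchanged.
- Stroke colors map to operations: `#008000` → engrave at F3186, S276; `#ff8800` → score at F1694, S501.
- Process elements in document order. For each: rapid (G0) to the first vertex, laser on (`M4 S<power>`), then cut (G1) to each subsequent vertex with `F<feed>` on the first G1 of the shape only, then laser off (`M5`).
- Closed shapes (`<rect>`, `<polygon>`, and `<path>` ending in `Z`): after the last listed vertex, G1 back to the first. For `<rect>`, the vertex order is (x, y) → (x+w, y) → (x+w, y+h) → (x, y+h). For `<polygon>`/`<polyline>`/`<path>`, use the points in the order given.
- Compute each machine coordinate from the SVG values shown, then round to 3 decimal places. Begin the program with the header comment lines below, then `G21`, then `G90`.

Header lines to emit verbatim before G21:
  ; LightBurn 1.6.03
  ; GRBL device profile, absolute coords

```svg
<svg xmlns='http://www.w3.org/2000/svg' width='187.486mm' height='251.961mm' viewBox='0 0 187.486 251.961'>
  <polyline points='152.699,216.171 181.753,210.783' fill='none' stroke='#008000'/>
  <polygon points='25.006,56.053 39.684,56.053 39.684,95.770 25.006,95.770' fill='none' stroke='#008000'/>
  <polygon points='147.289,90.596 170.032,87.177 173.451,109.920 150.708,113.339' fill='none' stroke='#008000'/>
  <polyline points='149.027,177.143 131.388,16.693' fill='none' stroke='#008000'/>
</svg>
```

1 u = 1 mm; y_m = 251.961 − y.

[1] `<polyline>` line segment, #008000→engrave S276 F3186: (152.699,35.790) → (181.753,41.178)

[2] `<polygon>` rectangle, #008000→engrave S276 F3186: (25.006,195.908) → (39.684,195.908) → (39.684,156.191) → (25.006,156.191) → (25.006,195.908) (closed)

[3] `<polygon>` regular polygon, #008000→engrave S276 F3186: (147.289,161.365) → (170.032,164.784) → (173.451,142.041) → (150.708,138.622) → (147.289,161.365) (closed)

[4] `<polyline>` line segment, #008000→engrave S276 F3186: (149.027,74.818) → (131.388,235.268)

; LightBurn 1.6.03
; GRBL device profile, absolute coords
G21
G90
G0 X152.699 Y35.790
M4 S276
G1 X181.753 Y41.178 F3186
M5
G0 X25.006 Y195.908
M4 S276
G1 X39.684 Y195.908 F3186
G1 X39.684 Y156.191
G1 X25.006 Y156.191
G1 X25.006 Y195.908
M5
G0 X147.289 Y161.365
M4 S276
G1 X170.032 Y164.784 F3186
G1 X173.451 Y142.041
G1 X150.708 Y138.622
G1 X147.289 Y161.365
M5
G0 X149.027 Y74.818
M4 S276
G1 X131.388 Y235.268 F3186
M5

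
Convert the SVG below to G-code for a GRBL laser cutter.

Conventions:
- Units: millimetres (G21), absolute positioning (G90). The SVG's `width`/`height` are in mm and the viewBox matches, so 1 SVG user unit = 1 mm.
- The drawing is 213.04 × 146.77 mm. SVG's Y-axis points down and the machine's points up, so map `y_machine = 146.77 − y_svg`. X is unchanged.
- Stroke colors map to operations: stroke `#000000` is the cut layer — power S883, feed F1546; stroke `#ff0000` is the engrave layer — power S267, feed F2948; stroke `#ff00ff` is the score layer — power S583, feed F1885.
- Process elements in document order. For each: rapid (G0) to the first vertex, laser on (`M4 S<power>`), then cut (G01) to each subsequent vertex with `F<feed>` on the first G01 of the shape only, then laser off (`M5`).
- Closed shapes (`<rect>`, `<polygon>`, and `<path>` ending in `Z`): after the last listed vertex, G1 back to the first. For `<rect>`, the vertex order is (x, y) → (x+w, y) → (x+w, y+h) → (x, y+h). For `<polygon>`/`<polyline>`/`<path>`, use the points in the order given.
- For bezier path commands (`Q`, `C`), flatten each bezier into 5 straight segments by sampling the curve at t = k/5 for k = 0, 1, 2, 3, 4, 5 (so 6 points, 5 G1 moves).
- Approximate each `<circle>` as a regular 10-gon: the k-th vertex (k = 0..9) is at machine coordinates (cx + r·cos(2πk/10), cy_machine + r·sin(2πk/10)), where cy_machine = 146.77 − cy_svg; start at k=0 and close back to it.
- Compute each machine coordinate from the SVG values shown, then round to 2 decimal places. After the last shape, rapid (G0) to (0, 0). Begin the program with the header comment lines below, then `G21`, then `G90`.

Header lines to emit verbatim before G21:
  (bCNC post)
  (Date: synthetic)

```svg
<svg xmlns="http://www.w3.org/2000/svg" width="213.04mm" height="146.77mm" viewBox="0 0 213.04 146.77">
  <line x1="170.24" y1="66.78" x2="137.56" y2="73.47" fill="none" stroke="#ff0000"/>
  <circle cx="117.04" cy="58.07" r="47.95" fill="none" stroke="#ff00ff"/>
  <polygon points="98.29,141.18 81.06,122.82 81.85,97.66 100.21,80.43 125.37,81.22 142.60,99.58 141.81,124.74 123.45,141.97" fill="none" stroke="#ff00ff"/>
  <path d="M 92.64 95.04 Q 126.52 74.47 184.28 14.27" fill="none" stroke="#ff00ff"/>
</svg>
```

Since the viewBox matches the mm dimensions, user units are millimetres directly. The only transform is the Y-flip y_m = 146.77 − y_svg.

Shape 1 is a line segment drawn with `<line>`. Its stroke #ff0000 means engrave at S267, F2948. After flipping Y the toolpath is (170.24,79.99) → (137.56,73.30).

Shape 2 is a circle drawn with `<circle>`. Its stroke #ff00ff means score at S583, F1885. After flipping Y the toolpath is (164.99,88.70) → (155.83,116.88) → (131.86,134.30) → (102.22,134.30) → (78.25,116.88) → (69.09,88.70) → (78.25,60.52) → (102.22,43.10) → (131.86,43.10) → (155.83,60.52) → (164.99,88.70), returning to the start.

Shape 3 is a regular polygon drawn with `<polygon>`. Its stroke #ff00ff means score at S583, F1885. After flipping Y the toolpath is (98.29,5.59) → (81.06,23.95) → (81.85,49.11) → (100.21,66.34) → (125.37,65.55) → (142.60,47.19) → (141.81,22.03) → (123.45,4.80) → (98.29,5.59), returning to the start.

Shape 4 is a quadratic bezier drawn with `<path>`. Its stroke #ff00ff means score at S583, F1885. After flipping Y the toolpath is (92.64,51.73) → (107.15,61.54) → (123.56,74.53) → (141.89,90.68) → (162.13,110.01) → (184.28,132.50).

(bCNC post)
(Date: synthetic)
G21
G90
G0 X170.24 Y79.99
M4 S267
G01 X137.56 Y73.30 F2948
M5
G0 X164.99 Y88.70
M4 S583
G01 X155.83 Y116.88 F1885
G01 X131.86 Y134.30
G01 X102.22 Y134.30
G01 X78.25 Y116.88
G01 X69.09 Y88.70
G01 X78.25 Y60.52
G01 X102.22 Y43.10
G01 X131.86 Y43.10
G01 X155.83 Y60.52
G01 X164.99 Y88.70
M5
G0 X98.29 Y5.59
M4 S583
G01 X81.06 Y23.95 F1885
G01 X81.85 Y49.11
G01 X100.21 Y66.34
G01 X125.37 Y65.55
G01 X142.60 Y47.19
G01 X141.81 Y22.03
G01 X123.45 Y4.80
G01 X98.29 Y5.59
M5
G0 X92.64 Y51.73
M4 S583
G01 X107.15 Y61.54 F1885
G01 X123.56 Y74.53
G01 X141.89 Y90.68
G01 X162.13 Y110.01
G01 X184.28 Y132.50
M5
G0 X0.00 Y0.00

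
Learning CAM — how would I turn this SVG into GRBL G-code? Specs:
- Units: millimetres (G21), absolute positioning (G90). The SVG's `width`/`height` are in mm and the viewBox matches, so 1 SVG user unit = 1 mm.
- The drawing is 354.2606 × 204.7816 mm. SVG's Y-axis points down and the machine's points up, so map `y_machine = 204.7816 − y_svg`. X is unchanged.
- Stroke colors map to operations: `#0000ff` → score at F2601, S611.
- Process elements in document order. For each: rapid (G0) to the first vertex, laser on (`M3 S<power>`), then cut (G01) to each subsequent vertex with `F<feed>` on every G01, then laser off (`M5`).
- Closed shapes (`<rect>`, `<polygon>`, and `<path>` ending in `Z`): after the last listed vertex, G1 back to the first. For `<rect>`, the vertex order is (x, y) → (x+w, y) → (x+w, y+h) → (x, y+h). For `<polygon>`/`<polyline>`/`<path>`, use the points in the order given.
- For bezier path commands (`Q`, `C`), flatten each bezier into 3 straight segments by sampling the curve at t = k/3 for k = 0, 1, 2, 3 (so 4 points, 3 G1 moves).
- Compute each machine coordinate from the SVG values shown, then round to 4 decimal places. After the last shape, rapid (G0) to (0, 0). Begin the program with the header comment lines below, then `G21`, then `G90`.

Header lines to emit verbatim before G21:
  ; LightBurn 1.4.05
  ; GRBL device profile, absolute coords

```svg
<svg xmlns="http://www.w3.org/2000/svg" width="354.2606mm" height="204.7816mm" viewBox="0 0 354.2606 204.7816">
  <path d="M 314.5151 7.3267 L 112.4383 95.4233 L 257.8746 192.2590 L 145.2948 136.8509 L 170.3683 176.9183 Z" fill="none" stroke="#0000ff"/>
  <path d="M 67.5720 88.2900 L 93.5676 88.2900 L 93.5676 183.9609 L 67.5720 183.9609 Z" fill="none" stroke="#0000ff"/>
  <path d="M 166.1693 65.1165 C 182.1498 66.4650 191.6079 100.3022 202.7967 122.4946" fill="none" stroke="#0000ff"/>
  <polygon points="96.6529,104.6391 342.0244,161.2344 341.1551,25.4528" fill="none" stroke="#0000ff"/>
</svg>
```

Since the viewBox matches the mm dimensions, user units are millimetres directly. The only transform is the Y-flip y_m = 204.7816 − y_svg.

Shape 1 is a closed polygon drawn with `<path>`. Its stroke #0000ff means score at S611, F2601. After flipping Y the toolpath is (314.5151,197.4549) → (112.4383,109.3583) → (257.8746,12.5226) → (145.2948,67.9307) → (170.3683,27.8633) → (314.5151,197.4549), returning to the start.

Shape 2 is a rectangle drawn with `<path>`. Its stroke #0000ff means score at S611, F2601. After flipping Y the toolpath is (67.5720,116.4916) → (93.5676,116.4916) → (93.5676,20.8207) → (67.5720,20.8207) → (67.5720,116.4916), returning to the start.

Shape 3 is a cubic bezier drawn with `<path>`. Its stroke #0000ff means score at S611, F2601. After flipping Y the toolpath is (166.1693,139.6651) → (180.2813,129.1216) → (191.8791,106.7264) → (202.7967,82.2870).

Shape 4 is a closed polygon drawn with `<polygon>`. Its stroke #0000ff means score at S611, F2601. After flipping Y the toolpath is (96.6529,100.1425) → (342.0244,43.5472) → (341.1551,179.3288) → (96.6529,100.1425), returning to the start.

; LightBurn 1.4.05
; GRBL device profile, absolute coords
G21
G90
G0 X314.5151 Y197.4549
M3 S611
G01 X112.4383 Y109.3583 F2601
G01 X257.8746 Y12.5226 F2601
G01 X145.2948 Y67.9307 F2601
G01 X170.3683 Y27.8633 F2601
G01 X314.5151 Y197.4549 F2601
M5
G0 X67.5720 Y116.4916
M3 S611
G01 X93.5676 Y116.4916 F2601
G01 X93.5676 Y20.8207 F2601
G01 X67.5720 Y20.8207 F2601
G01 X67.5720 Y116.4916 F2601
M5
G0 X166.1693 Y139.6651
M3 S611
G01 X180.2813 Y129.1216 F2601
G01 X191.8791 Y106.7264 F2601
G01 X202.7967 Y82.2870 F2601
M5
G0 X96.6529 Y100.1425
M3 S611
G01 X342.0244 Y43.5472 F2601
G01 X341.1551 Y179.3288 F2601
G01 X96.6529 Y100.1425 F2601
M5
G0 X0.0000 Y0.0000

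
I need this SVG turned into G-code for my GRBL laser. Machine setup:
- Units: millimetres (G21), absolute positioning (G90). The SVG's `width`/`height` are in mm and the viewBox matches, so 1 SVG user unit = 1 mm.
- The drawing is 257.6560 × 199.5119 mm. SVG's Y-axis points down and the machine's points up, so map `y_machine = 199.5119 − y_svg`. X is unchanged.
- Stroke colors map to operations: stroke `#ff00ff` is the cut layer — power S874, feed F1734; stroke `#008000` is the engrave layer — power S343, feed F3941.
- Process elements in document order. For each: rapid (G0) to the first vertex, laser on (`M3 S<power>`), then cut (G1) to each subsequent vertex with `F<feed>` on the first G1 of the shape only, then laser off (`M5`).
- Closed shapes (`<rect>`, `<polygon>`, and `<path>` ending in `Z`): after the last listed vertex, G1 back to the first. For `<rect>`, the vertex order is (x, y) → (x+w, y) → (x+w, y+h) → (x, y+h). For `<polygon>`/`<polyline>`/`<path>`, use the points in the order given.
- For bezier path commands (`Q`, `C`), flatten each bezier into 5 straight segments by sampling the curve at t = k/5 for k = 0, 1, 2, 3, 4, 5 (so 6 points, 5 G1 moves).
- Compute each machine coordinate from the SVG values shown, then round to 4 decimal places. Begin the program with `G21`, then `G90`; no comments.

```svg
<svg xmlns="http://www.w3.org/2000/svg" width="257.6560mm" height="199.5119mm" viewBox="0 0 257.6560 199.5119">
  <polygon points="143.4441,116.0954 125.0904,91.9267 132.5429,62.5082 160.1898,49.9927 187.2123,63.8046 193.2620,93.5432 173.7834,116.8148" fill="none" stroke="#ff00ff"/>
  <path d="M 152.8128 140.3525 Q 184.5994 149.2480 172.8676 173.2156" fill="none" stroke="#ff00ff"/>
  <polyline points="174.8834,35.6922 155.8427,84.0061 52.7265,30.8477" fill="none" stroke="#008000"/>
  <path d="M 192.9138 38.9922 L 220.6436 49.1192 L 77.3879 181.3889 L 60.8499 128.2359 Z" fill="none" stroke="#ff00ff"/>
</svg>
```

G21
G90
G0 X143.4441 Y83.4165
M3 S874
G1 X125.0904 Y107.5852 F1734
G1 X132.5429 Y137.0037
G1 X160.1898 Y149.5192
G1 X187.2123 Y135.7073
G1 X193.2620 Y105.9687
G1 X173.7834 Y82.6971
G1 X143.4441 Y83.4165
M5
G0 X152.8128 Y59.1594
M3 S874
G1 X163.7867 Y54.9983 F1734
G1 X171.2791 Y49.6315
G1 X175.2901 Y43.0588
G1 X175.8196 Y35.2805
G1 X172.8676 Y26.2963
M5
G0 X174.8834 Y163.8197
M3 S343
G1 X155.8427 Y115.5058 F3941
G1 X52.7265 Y168.6642
M5
G0 X192.9138 Y160.5197
M3 S874
G1 X220.6436 Y150.3927 F1734
G1 X77.3879 Y18.1230
G1 X60.8499 Y71.2760
G1 X192.9138 Y160.5197
M5

viewBox `0 0 257.6560 199.5119` with mm width/height → 1 unit = 1 mm. Flip: y_m = 199.5119 − y_svg.

**Shape 1** — `<polygon>` regular polygon, stroke `#ff00ff` → cut (S874, F1734). Machine vertices: (143.4441,83.4165) → (125.0904,107.5852) → (132.5429,137.0037) → (160.1898,149.5192) → (187.2123,135.7073) → (193.2620,105.9687) → (173.7834,82.6971) → (143.4441,83.4165). Closed: final G1 returns to the first vertex.

**Shape 2** — `<path>` quadratic bezier, stroke `#ff00ff` → cut (S874, F1734). Control points (SVG): P0=(152.8128,140.3525), P1=(184.5994,149.2480), P2=(172.8676,173.2156); sampled at t=k/5. Machine vertices: (152.8128,59.1594) → (163.7867,54.9983) → (171.2791,49.6315) → (175.2901,43.0588) → (175.8196,35.2805) → (172.8676,26.2963). Open path.

**Shape 3** — `<polyline>` open polyline, stroke `#008000` → engrave (S343, F3941). Machine vertices: (174.8834,163.8197) → (155.8427,115.5058) → (52.7265,168.6642). Open path.

**Shape 4** — `<path>` closed polygon, stroke `#ff00ff` → cut (S874, F1734). Machine vertices: (192.9138,160.5197) → (220.6436,150.3927) → (77.3879,18.1230) → (60.8499,71.2760) → (192.9138,160.5197). Closed: final G1 returns to the first vertex.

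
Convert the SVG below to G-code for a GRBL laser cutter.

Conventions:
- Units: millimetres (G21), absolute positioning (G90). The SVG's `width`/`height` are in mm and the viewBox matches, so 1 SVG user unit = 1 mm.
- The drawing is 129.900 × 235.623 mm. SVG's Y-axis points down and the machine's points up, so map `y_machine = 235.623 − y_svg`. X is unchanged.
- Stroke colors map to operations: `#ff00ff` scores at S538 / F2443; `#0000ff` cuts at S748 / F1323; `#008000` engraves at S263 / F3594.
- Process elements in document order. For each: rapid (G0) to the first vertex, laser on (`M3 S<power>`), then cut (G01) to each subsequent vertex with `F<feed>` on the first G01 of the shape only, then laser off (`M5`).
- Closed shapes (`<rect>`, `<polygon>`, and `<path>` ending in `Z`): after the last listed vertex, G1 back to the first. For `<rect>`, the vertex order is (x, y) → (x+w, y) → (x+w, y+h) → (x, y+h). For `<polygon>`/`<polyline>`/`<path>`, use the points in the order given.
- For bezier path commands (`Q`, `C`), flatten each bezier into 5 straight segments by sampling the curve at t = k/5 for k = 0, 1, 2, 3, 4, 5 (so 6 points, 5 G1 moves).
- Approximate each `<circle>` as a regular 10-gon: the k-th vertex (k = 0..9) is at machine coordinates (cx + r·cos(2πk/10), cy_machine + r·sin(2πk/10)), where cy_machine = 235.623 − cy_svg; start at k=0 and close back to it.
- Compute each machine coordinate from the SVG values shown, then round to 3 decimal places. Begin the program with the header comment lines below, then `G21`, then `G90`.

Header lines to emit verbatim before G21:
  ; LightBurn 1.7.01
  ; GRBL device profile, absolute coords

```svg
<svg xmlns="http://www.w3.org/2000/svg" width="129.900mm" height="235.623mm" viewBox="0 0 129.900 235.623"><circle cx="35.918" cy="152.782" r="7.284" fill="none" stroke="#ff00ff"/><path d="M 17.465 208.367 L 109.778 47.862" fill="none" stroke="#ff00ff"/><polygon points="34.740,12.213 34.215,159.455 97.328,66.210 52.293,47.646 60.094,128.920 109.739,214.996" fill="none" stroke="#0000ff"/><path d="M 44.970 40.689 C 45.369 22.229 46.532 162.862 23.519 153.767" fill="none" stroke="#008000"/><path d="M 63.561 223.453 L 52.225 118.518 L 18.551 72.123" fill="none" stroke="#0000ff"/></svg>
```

; LightBurn 1.7.01
; GRBL device profile, absolute coords
G21
G90
G0 X43.202 Y82.841
M3 S538
G01 X41.811 Y87.122 F2443
G01 X38.169 Y89.768
G01 X33.667 Y89.768
G01 X30.025 Y87.122
G01 X28.634 Y82.841
G01 X30.025 Y78.560
G01 X33.667 Y75.914
G01 X38.169 Y75.914
G01 X41.811 Y78.560
G01 X43.202 Y82.841
M5
G0 X17.465 Y27.256
M3 S538
G01 X109.778 Y187.761 F2443
M5
G0 X34.740 Y223.410
M3 S748
G01 X34.215 Y76.168 F1323
G01 X97.328 Y169.413
G01 X52.293 Y187.977
G01 X60.094 Y106.703
G01 X109.739 Y20.627
G01 X34.740 Y223.410
M5
G0 X44.970 Y194.934
M3 S263
G01 X45.102 Y189.389 F3594
G01 X44.219 Y160.486
G01 X41.126 Y123.047
G01 X34.625 Y91.896
G01 X23.519 Y81.856
M5
G0 X63.561 Y12.170
M3 S748
G01 X52.225 Y117.105 F1323
G01 X18.551 Y163.500
M5

viewBox `0 0 129.900 235.623` with mm width/height → 1 unit = 1 mm. Flip: y_m = 235.623 − y_svg.

**Shape 1** — `<circle>` circle, stroke `#ff00ff` → score (S538, F2443). Machine vertices: (43.202,82.841) → (41.811,87.122) → (38.169,89.768) → (33.667,89.768) → (30.025,87.122) → (28.634,82.841) → (30.025,78.560) → (33.667,75.914) → (38.169,75.914) → (41.811,78.560) → (43.202,82.841). Closed: final G1 returns to the first vertex.

**Shape 2** — `<path>` line segment, stroke `#ff00ff` → score (S538, F2443). Machine vertices: (17.465,27.256) → (109.778,187.761). Open path.

**Shape 3** — `<polygon>` closed polygon, stroke `#0000ff` → cut (S748, F1323). Machine vertices: (34.740,223.410) → (34.215,76.168) → (97.328,169.413) → (52.293,187.977) → (60.094,106.703) → (109.739,20.627) → (34.740,223.410). Closed: final G1 returns to the first vertex.

**Shape 4** — `<path>` cubic bezier, stroke `#008000` → engrave (S263, F3594). Control points (SVG): P0=(44.970,40.689), P1=(45.369,22.229), P2=(46.532,162.862), P3=(23.519,153.767); sampled at t=k/5. Machine vertices: (44.970,194.934) → (45.102,189.389) → (44.219,160.486) → (41.126,123.047) → (34.625,91.896) → (23.519,81.856). Open path.

**Shape 5** — `<path>` open polyline, stroke `#0000ff` → cut (S748, F1323). Machine vertices: (63.561,12.170) → (52.225,117.105) → (18.551,163.500). Open path.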